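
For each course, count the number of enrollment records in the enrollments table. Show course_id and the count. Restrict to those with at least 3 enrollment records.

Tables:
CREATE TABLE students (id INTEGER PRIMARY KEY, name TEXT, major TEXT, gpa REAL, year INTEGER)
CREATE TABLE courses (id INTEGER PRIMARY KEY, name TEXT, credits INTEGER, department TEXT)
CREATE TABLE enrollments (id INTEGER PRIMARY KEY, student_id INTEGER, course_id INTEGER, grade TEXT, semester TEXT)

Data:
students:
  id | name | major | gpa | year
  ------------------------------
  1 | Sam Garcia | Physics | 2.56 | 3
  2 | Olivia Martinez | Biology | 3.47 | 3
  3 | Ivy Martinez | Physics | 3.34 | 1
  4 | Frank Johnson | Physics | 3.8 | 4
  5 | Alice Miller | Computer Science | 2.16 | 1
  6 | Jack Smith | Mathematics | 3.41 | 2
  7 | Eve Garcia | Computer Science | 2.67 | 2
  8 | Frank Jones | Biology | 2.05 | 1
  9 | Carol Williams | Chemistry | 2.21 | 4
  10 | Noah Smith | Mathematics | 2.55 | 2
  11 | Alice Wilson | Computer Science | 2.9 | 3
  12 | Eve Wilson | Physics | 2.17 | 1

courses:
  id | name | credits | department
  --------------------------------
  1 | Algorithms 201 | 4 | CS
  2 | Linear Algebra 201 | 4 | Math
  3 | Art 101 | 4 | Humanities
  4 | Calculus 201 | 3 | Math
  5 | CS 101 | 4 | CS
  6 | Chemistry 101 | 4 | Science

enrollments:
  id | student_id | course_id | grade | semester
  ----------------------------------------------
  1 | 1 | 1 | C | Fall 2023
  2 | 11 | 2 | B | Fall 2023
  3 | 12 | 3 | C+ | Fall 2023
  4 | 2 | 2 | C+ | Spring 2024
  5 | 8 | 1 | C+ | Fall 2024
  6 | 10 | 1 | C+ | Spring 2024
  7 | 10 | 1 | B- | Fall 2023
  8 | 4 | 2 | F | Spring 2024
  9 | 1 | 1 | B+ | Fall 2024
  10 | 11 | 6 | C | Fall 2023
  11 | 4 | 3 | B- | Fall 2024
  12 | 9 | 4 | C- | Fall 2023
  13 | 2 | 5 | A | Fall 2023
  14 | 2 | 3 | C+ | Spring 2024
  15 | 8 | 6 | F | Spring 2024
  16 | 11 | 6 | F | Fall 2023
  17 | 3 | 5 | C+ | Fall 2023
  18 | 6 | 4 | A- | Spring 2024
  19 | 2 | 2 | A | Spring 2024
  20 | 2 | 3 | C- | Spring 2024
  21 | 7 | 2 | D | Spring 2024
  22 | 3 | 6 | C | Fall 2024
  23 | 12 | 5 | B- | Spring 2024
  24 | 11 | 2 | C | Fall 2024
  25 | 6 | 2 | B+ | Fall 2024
SELECT course_id, COUNT(*) AS enrollment_count FROM enrollments GROUP BY course_id HAVING COUNT(*) >= 3

Execution result:
course_id | enrollment_count
1 | 5
2 | 7
3 | 4
5 | 3
6 | 4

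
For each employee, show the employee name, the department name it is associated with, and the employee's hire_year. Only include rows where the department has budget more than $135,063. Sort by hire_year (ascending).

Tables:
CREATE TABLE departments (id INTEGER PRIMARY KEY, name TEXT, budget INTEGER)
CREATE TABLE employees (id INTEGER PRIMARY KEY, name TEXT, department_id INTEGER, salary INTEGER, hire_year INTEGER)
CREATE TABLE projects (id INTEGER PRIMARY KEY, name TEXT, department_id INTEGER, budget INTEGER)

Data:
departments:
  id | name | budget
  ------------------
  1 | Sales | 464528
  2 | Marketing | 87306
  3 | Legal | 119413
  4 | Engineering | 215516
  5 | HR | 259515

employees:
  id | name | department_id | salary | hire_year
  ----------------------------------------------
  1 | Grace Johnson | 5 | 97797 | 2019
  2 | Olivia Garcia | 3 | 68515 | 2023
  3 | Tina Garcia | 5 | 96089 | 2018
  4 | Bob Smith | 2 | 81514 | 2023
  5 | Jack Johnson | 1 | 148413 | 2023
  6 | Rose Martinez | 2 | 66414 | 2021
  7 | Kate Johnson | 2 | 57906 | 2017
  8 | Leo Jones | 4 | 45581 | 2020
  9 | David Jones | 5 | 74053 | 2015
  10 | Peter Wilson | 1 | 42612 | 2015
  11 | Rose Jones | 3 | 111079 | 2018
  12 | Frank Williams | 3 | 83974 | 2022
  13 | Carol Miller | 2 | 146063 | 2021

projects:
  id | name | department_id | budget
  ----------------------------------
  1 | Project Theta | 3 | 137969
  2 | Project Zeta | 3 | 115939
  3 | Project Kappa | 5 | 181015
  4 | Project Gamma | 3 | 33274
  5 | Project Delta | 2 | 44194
SELECT c.name, p.name AS department, c.hire_year FROM employees c JOIN departments p ON c.department_id = p.id WHERE p.budget > 135063 ORDER BY c.hire_year ASC

Execution result:
name | department | hire_year
David Jones | HR | 2015
Peter Wilson | Sales | 2015
Tina Garcia | HR | 2018
Grace Johnson | HR | 2019
Leo Jones | Engineering | 2020
Jack Johnson | Sales | 2023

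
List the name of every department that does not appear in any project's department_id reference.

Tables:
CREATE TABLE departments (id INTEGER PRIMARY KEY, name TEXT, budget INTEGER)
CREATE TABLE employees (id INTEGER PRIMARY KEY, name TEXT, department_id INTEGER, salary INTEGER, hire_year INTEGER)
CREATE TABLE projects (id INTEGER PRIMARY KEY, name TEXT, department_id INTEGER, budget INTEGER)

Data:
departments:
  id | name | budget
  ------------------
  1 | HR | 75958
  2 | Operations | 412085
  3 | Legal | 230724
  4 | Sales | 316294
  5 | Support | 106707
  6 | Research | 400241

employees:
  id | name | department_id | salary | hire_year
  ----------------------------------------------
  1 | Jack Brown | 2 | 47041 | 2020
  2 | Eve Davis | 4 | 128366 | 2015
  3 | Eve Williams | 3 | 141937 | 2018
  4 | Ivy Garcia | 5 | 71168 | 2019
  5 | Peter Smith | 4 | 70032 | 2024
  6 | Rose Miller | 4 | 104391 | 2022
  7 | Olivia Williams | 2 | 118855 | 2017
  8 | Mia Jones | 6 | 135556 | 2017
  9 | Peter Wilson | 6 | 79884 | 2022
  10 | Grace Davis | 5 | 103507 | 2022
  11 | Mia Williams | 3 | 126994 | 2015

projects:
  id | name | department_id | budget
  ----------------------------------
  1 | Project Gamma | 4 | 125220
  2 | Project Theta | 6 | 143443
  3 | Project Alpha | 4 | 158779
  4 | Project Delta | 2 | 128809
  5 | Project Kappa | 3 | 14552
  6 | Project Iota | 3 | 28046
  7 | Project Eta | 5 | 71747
SELECT p.name FROM departments p LEFT JOIN projects c ON c.department_id = p.id WHERE c.id IS NULL

Execution result:
HR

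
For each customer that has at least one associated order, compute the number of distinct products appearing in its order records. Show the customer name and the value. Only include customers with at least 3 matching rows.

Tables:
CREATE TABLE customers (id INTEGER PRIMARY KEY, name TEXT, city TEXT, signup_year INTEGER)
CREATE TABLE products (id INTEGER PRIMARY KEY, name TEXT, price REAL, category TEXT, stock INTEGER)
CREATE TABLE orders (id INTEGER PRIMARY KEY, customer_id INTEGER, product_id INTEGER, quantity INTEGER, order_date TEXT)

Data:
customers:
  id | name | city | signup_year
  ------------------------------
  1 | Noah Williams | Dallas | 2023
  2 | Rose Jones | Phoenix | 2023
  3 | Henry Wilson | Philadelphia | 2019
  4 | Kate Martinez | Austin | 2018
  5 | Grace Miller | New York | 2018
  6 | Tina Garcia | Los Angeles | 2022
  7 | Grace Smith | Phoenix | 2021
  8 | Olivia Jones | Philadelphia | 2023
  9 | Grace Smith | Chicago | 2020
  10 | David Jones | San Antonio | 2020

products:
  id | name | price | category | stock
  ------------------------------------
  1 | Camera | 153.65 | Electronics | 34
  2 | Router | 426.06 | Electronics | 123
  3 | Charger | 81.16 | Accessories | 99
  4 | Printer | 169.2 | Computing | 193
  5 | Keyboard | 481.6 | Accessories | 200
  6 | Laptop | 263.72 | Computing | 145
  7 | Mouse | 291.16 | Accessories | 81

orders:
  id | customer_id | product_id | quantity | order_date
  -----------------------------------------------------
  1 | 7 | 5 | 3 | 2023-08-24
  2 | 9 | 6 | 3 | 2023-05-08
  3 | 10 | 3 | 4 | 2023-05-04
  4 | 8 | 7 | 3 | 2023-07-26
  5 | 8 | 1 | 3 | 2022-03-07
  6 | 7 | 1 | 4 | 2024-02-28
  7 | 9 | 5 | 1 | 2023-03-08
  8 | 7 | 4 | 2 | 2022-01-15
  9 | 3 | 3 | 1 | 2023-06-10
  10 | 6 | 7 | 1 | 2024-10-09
SELECT p.name, COUNT(DISTINCT c.product_id) AS distinct_product_count FROM orders c JOIN customers p ON c.customer_id = p.id GROUP BY p.id, p.name HAVING COUNT(*) >= 3

Execution result:
name | distinct_product_count
Grace Smith | 3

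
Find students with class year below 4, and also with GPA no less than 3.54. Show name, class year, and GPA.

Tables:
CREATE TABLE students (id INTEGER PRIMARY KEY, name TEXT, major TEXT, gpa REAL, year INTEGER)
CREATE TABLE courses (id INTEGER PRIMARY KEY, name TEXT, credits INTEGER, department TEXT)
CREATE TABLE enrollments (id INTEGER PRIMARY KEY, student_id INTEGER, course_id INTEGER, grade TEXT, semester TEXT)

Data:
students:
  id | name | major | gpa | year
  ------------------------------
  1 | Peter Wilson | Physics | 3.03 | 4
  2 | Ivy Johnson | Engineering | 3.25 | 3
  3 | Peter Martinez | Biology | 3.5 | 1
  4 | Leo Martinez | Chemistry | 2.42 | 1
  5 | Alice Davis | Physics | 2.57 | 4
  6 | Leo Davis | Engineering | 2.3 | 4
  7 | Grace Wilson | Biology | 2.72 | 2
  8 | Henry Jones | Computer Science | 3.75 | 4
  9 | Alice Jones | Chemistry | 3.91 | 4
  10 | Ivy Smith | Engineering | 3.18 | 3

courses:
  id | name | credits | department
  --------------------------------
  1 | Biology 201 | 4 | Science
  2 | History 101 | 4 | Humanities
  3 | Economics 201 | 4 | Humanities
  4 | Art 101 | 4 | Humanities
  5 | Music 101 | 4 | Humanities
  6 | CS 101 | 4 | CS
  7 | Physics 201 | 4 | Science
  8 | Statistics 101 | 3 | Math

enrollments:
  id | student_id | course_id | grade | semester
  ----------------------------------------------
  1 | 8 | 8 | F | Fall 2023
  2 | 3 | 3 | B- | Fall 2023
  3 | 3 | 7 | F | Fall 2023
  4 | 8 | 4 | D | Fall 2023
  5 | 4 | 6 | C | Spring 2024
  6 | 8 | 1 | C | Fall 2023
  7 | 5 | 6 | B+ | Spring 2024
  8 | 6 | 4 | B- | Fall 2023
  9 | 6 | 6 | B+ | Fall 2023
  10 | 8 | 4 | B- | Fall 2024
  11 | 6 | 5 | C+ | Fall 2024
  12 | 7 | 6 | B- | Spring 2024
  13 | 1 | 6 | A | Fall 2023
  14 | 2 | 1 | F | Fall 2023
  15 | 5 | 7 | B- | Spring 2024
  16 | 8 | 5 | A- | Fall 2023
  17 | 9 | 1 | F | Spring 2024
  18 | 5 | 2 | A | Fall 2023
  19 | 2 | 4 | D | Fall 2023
SELECT name, year, gpa FROM students WHERE year < 4 AND gpa >= 3.54

Execution result:
(no rows)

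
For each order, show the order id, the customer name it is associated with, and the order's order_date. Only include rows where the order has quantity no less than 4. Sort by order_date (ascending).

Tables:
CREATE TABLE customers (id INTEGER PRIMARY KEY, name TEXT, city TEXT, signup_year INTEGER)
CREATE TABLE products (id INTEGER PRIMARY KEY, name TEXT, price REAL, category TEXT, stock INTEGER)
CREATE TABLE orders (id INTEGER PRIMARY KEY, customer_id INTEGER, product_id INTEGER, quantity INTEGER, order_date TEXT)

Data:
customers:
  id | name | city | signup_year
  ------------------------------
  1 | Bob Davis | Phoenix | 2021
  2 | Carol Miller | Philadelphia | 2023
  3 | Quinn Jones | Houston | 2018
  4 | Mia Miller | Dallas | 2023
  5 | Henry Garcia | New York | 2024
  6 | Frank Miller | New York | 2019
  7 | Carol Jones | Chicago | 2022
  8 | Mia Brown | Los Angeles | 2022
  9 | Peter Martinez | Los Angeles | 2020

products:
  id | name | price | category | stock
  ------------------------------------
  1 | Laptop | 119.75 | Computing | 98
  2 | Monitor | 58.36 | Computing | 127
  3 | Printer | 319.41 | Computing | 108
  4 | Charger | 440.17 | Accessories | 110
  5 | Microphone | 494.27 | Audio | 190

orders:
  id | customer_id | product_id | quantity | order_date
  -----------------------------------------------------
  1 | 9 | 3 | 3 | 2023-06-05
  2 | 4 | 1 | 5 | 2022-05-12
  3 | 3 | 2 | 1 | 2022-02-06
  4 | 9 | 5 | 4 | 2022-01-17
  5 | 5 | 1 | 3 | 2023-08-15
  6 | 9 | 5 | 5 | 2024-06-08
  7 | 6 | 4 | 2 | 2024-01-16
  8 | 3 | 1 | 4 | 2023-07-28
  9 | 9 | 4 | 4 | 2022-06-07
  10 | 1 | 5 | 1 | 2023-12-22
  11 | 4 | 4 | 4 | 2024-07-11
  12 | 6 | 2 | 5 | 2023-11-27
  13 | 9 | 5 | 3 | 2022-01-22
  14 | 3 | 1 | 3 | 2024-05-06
SELECT c.id, p.name AS customer, c.order_date FROM orders c JOIN customers p ON c.customer_id = p.id WHERE c.quantity >= 4 ORDER BY c.order_date ASC

Execution result:
id | customer | order_date
4 | Peter Martinez | 2022-01-17
2 | Mia Miller | 2022-05-12
9 | Peter Martinez | 2022-06-07
8 | Quinn Jones | 2023-07-28
12 | Frank Miller | 2023-11-27
6 | Peter Martinez | 2024-06-08
11 | Mia Miller | 2024-07-11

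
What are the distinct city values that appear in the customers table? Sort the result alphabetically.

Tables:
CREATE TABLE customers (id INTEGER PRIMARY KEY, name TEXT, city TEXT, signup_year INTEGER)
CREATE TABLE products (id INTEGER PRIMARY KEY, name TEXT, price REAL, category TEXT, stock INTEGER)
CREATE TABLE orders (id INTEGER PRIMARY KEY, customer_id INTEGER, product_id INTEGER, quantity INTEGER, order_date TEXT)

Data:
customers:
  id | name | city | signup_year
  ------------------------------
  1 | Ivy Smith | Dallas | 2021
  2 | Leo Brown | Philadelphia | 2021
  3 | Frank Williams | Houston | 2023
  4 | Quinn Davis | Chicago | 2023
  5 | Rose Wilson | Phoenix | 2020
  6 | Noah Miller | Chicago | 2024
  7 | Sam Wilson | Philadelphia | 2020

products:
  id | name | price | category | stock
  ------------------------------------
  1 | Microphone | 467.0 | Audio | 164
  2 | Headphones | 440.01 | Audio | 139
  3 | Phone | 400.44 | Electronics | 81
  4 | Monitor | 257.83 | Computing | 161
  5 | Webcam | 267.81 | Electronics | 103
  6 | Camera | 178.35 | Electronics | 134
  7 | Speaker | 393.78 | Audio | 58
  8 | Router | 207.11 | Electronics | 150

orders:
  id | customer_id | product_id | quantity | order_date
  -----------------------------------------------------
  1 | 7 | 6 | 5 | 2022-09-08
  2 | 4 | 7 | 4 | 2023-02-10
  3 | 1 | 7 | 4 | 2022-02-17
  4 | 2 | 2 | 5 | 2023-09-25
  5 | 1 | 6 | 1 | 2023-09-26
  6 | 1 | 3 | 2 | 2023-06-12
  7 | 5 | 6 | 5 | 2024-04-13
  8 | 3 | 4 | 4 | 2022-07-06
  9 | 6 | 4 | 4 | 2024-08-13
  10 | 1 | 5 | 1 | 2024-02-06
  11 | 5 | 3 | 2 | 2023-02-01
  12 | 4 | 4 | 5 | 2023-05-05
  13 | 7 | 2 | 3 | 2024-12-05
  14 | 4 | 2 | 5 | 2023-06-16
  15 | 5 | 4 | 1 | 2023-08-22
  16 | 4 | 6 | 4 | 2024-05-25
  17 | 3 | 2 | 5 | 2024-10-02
SELECT DISTINCT city FROM customers ORDER BY city

Execution result:
city
Chicago
Dallas
Houston
Philadelphia
Phoenix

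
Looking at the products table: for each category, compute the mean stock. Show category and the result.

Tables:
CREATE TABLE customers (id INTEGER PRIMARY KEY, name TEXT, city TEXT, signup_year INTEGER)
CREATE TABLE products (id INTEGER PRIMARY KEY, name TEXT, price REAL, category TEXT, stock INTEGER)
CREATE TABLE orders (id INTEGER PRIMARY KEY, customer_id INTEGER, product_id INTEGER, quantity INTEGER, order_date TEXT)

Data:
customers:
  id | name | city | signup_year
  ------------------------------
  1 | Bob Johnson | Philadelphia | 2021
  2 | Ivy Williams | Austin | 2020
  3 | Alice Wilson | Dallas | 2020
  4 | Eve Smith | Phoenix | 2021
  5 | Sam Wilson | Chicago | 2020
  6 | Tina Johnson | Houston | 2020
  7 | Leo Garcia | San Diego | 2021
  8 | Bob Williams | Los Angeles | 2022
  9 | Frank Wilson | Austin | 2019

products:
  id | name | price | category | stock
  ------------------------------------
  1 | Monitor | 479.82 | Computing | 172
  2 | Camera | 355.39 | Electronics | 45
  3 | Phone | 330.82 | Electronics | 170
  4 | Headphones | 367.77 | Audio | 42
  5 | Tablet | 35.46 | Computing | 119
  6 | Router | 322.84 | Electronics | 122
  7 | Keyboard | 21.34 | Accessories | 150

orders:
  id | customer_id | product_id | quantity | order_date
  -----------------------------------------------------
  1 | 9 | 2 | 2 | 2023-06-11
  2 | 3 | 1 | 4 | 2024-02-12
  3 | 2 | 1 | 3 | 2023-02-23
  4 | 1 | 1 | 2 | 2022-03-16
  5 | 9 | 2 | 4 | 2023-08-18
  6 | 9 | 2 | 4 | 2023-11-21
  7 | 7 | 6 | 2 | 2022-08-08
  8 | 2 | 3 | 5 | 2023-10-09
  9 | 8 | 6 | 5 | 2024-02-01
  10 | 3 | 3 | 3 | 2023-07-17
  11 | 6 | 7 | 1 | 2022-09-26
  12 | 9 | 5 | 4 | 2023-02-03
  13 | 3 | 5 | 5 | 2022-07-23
SELECT category, AVG(stock) AS avg_stock FROM products GROUP BY category

Execution result:
category | avg_stock
Accessories | 150.00
Audio | 42.00
Computing | 145.50
Electronics | 112.33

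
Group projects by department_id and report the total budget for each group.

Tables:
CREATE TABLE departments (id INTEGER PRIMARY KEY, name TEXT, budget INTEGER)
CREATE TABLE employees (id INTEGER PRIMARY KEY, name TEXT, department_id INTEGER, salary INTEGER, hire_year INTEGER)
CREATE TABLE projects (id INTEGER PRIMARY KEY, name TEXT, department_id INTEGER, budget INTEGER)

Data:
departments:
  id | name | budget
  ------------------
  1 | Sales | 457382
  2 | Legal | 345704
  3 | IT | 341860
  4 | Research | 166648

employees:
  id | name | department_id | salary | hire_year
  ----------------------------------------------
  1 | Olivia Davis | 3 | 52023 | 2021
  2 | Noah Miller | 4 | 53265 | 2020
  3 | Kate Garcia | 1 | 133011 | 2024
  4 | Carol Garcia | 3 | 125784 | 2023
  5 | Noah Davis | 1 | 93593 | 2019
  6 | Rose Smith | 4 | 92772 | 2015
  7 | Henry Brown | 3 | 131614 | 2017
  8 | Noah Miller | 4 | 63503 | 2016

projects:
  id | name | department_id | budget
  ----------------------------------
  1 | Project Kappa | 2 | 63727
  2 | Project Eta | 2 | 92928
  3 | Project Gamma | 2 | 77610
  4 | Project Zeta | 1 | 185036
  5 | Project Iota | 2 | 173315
SELECT department_id, SUM(budget) AS sum_budget FROM projects GROUP BY department_id

Execution result:
department_id | sum_budget
1 | 185036
2 | 407580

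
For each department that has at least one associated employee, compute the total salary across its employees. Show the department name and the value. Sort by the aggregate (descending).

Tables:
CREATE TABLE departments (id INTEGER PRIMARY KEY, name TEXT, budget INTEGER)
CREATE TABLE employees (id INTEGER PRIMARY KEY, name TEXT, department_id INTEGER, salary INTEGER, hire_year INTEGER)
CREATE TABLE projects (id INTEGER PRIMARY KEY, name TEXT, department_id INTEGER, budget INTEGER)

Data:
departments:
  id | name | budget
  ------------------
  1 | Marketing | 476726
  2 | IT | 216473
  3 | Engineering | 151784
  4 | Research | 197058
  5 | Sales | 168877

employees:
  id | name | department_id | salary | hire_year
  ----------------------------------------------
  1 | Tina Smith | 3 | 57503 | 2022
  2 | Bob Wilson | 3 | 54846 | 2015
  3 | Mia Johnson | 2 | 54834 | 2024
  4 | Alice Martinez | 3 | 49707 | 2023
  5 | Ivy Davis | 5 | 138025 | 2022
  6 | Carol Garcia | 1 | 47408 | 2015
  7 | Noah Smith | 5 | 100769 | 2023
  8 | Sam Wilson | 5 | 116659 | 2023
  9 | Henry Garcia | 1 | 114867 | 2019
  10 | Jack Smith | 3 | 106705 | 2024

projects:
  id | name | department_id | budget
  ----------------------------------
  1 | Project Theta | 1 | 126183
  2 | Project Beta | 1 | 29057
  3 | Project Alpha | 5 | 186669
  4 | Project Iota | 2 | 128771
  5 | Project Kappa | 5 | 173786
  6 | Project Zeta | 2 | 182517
SELECT p.name, SUM(c.salary) AS sum_salary FROM employees c JOIN departments p ON c.department_id = p.id GROUP BY p.id, p.name ORDER BY sum_salary DESC

Execution result:
name | sum_salary
Sales | 355453
Engineering | 268761
Marketing | 162275
IT | 54834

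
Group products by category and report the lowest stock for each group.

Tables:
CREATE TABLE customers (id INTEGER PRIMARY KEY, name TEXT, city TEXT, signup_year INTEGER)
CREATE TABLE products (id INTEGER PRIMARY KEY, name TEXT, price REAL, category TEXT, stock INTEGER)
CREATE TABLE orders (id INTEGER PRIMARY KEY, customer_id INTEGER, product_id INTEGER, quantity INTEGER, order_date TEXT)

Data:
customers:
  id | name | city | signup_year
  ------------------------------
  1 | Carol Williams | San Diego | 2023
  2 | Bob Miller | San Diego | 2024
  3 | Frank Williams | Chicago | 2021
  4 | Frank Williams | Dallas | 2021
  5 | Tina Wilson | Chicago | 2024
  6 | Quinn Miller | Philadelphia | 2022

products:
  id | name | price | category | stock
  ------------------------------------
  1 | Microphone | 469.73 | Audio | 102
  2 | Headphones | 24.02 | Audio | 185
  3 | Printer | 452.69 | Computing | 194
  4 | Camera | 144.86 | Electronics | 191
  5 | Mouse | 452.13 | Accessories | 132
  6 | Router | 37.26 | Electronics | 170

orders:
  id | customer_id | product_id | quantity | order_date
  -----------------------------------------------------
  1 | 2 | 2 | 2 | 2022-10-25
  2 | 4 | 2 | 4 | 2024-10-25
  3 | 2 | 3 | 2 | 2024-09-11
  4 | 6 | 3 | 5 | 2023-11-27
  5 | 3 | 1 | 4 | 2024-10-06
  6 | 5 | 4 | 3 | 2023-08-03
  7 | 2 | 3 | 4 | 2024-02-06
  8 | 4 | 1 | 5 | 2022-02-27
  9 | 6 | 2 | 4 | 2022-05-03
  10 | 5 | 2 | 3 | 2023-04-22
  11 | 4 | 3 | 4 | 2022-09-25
SELECT category, MIN(stock) AS min_stock FROM products GROUP BY category

Execution result:
category | min_stock
Accessories | 132
Audio | 102
Computing | 194
Electronics | 170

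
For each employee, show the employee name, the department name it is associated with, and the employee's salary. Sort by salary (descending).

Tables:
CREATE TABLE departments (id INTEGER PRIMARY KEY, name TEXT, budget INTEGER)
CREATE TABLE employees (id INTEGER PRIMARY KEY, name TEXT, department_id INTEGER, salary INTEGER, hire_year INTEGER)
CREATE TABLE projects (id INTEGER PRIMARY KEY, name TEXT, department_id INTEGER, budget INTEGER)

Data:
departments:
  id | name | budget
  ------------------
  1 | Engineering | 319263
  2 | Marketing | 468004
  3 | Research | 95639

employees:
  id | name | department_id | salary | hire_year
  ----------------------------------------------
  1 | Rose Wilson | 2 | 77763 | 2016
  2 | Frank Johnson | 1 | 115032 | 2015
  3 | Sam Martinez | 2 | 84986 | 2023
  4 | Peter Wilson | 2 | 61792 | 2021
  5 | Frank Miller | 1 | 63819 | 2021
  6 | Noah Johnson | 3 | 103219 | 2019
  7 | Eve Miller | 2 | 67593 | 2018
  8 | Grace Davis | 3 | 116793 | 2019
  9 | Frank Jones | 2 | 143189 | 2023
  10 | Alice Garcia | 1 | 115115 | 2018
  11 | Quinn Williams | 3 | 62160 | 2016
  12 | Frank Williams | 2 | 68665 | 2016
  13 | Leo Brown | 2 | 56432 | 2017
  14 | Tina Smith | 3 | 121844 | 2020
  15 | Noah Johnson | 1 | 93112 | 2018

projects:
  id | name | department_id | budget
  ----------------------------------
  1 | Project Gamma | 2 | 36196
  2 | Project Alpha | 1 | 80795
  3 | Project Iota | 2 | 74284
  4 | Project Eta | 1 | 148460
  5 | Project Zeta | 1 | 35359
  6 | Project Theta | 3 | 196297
SELECT c.name, p.name AS department, c.salary FROM employees c JOIN departments p ON c.department_id = p.id ORDER BY c.salary DESC

Execution result:
name | department | salary
Frank Jones | Marketing | 143189
Tina Smith | Research | 121844
Grace Davis | Research | 116793
Alice Garcia | Engineering | 115115
Frank Johnson | Engineering | 115032
Noah Johnson | Research | 103219
Noah Johnson | Engineering | 93112
Sam Martinez | Marketing | 84986
Rose Wilson | Marketing | 77763
Frank Williams | Marketing | 68665
Eve Miller | Marketing | 67593
Frank Miller | Engineering | 63819
Quinn Williams | Research | 62160
Peter Wilson | Marketing | 61792
Leo Brown | Marketing | 56432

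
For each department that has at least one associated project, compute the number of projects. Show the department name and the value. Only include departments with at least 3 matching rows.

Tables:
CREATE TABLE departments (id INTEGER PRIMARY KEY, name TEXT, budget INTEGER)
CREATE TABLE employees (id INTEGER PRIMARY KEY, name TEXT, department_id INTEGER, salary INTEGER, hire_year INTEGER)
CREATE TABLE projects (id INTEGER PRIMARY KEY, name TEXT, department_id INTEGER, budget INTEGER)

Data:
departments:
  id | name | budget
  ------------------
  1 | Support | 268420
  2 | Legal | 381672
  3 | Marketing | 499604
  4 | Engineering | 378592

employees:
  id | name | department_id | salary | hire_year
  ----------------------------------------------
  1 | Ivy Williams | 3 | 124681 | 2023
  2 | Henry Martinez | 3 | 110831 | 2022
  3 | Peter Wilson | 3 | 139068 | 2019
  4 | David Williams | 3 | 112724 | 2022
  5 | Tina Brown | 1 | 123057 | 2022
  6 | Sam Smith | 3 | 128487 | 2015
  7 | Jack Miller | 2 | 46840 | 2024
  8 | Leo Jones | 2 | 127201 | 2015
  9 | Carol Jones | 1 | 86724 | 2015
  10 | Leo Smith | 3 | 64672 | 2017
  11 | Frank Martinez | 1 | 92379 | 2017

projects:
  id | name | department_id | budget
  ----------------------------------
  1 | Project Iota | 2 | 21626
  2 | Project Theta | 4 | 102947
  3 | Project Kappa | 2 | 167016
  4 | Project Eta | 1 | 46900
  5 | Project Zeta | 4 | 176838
SELECT p.name, COUNT(*) AS n FROM projects c JOIN departments p ON c.department_id = p.id GROUP BY p.id, p.name HAVING COUNT(*) >= 3

Execution result:
(no rows)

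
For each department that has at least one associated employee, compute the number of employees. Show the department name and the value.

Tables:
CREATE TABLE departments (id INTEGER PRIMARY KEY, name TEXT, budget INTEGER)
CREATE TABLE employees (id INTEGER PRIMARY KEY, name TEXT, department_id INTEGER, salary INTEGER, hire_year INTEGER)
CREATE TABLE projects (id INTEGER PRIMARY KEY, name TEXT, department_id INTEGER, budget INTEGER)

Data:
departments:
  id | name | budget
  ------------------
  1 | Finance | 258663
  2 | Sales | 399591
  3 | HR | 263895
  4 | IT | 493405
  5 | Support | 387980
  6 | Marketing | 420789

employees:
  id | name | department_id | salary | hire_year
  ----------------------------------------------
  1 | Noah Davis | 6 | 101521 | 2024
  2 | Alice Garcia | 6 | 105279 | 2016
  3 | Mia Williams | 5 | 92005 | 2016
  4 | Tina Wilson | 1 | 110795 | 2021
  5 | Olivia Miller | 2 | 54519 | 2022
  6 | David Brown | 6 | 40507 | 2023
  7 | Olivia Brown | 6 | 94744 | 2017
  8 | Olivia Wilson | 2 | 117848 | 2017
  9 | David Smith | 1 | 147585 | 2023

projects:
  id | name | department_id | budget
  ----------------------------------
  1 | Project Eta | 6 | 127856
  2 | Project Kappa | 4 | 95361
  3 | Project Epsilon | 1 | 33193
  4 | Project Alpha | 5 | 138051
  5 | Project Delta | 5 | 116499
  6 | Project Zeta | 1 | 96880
SELECT p.name, COUNT(*) AS n FROM employees c JOIN departments p ON c.department_id = p.id GROUP BY p.id, p.name

Execution result:
name | n
Finance | 2
Sales | 2
Support | 1
Marketing | 4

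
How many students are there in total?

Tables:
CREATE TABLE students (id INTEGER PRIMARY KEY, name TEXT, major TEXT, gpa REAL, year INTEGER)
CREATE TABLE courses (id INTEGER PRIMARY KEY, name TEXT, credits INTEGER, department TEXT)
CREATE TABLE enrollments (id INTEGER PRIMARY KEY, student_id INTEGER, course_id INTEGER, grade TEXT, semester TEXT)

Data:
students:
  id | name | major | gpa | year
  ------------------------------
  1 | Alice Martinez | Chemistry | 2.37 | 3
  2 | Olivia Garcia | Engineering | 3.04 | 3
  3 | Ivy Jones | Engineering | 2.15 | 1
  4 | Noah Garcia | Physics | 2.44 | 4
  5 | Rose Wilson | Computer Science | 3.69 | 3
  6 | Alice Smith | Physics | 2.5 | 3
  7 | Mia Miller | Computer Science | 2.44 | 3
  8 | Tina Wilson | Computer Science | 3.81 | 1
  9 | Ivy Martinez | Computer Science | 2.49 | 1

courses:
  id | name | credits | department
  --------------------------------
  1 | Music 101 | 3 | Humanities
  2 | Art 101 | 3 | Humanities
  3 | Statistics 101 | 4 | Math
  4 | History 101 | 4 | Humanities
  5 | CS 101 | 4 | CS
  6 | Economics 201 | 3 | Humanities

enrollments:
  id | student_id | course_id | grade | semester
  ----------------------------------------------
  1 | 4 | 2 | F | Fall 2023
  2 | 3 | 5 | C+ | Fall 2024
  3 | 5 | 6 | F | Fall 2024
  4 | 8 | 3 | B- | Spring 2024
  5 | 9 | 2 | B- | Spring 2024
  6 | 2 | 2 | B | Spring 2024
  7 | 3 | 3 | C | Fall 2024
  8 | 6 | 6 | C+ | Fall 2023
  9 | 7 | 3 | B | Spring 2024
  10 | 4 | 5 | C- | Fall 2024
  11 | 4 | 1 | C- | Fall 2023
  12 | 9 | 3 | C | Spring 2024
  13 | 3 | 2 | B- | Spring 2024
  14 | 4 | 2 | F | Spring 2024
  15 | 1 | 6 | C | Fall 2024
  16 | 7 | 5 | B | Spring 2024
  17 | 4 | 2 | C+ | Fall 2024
SELECT COUNT(*) FROM students

Execution result:
9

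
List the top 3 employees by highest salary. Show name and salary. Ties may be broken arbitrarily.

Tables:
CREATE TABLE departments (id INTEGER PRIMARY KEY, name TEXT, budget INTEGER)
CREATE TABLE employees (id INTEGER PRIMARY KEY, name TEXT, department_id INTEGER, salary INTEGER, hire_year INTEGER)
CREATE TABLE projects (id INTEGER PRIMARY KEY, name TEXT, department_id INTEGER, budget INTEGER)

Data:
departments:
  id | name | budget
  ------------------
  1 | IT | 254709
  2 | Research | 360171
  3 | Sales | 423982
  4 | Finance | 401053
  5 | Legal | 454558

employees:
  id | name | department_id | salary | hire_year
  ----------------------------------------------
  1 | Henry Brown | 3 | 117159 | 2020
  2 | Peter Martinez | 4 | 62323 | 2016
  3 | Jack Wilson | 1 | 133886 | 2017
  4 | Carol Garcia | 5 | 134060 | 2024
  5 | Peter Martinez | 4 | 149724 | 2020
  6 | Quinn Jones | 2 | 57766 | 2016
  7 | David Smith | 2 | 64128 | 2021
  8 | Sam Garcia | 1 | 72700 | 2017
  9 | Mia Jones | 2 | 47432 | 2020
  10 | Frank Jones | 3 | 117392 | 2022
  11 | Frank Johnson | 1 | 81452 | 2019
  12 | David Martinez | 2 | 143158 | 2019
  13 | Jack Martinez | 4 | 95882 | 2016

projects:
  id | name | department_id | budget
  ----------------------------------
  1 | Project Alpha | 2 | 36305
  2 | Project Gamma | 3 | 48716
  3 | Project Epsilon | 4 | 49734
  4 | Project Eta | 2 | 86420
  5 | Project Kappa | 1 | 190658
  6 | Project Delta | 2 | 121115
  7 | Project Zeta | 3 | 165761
SELECT name, salary FROM employees ORDER BY salary DESC LIMIT 3

Execution result:
name | salary
Peter Martinez | 149724
David Martinez | 143158
Carol Garcia | 134060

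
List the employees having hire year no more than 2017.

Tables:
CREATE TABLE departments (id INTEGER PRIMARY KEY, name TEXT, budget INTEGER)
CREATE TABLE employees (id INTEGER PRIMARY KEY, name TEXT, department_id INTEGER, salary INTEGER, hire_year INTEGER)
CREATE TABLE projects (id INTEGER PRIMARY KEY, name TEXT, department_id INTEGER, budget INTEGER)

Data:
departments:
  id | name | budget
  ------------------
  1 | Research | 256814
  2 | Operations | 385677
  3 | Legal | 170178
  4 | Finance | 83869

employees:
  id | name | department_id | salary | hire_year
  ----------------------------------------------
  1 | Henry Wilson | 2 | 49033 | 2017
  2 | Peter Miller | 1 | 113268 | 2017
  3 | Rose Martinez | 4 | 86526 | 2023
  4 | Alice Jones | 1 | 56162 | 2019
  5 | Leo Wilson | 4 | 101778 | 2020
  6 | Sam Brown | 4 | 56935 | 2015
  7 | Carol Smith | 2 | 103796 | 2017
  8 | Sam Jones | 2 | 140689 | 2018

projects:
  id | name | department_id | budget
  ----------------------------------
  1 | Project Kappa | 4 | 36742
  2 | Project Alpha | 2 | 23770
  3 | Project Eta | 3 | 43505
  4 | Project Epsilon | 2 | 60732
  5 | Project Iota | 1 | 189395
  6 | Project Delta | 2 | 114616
SELECT name, hire_year FROM employees WHERE hire_year <= 2017

Execution result:
name | hire_year
Henry Wilson | 2017
Peter Miller | 2017
Sam Brown | 2015
Carol Smith | 2017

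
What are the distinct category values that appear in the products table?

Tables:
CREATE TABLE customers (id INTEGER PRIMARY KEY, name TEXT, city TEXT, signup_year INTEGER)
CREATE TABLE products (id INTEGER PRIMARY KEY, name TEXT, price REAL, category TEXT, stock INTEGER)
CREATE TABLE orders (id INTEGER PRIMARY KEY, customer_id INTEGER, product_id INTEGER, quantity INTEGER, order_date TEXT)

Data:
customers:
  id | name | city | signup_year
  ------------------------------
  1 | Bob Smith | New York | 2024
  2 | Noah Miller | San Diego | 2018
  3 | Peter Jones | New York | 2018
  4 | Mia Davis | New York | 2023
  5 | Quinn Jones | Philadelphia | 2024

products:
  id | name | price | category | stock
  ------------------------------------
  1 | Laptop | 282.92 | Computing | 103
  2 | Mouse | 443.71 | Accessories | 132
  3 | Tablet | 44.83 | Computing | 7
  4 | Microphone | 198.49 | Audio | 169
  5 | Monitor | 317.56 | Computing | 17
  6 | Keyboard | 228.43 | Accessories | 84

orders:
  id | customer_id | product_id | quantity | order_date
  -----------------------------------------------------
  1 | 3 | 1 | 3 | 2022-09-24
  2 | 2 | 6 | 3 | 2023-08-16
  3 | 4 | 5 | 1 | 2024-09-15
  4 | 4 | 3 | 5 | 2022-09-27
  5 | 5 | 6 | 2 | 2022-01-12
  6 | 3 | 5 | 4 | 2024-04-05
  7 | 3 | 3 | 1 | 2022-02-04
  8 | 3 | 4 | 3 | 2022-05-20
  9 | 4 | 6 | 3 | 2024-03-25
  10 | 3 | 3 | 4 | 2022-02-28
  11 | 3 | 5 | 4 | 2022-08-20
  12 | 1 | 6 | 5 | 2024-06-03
SELECT DISTINCT category FROM products

Execution result:
category
Computing
Accessories
Audio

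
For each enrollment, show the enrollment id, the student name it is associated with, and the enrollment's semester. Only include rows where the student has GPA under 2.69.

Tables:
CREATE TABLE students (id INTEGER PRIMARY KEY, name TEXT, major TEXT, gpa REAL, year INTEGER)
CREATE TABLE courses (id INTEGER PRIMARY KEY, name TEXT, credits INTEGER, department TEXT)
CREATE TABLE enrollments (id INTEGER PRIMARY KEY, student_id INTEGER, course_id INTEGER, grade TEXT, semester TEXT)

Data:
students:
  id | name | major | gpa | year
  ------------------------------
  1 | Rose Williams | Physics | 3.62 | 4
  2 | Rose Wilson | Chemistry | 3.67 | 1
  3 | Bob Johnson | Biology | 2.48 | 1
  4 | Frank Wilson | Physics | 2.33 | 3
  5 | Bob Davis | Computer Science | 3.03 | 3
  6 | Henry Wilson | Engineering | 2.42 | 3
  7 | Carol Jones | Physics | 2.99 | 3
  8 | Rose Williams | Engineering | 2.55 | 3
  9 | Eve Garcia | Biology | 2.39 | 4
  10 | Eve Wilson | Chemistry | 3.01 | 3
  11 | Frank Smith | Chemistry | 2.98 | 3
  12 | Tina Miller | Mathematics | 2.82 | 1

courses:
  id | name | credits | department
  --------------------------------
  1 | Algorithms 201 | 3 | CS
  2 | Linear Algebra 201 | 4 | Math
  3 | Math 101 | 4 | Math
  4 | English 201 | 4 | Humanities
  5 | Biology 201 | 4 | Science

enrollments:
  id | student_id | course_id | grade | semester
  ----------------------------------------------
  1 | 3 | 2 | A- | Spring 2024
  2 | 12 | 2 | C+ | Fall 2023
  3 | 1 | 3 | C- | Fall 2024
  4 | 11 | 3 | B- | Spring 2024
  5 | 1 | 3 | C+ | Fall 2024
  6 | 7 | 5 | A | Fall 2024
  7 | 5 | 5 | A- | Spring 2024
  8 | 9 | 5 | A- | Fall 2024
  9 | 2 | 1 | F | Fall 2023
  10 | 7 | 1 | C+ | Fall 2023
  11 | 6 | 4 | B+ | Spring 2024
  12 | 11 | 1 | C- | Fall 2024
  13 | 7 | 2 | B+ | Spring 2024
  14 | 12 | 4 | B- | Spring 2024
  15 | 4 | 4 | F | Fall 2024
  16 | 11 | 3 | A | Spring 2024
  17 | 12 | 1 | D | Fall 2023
SELECT c.id, p.name AS student, c.semester FROM enrollments c JOIN students p ON c.student_id = p.id WHERE p.gpa < 2.69

Execution result:
id | student | semester
1 | Bob Johnson | Spring 2024
8 | Eve Garcia | Fall 2024
11 | Henry Wilson | Spring 2024
15 | Frank Wilson | Fall 2024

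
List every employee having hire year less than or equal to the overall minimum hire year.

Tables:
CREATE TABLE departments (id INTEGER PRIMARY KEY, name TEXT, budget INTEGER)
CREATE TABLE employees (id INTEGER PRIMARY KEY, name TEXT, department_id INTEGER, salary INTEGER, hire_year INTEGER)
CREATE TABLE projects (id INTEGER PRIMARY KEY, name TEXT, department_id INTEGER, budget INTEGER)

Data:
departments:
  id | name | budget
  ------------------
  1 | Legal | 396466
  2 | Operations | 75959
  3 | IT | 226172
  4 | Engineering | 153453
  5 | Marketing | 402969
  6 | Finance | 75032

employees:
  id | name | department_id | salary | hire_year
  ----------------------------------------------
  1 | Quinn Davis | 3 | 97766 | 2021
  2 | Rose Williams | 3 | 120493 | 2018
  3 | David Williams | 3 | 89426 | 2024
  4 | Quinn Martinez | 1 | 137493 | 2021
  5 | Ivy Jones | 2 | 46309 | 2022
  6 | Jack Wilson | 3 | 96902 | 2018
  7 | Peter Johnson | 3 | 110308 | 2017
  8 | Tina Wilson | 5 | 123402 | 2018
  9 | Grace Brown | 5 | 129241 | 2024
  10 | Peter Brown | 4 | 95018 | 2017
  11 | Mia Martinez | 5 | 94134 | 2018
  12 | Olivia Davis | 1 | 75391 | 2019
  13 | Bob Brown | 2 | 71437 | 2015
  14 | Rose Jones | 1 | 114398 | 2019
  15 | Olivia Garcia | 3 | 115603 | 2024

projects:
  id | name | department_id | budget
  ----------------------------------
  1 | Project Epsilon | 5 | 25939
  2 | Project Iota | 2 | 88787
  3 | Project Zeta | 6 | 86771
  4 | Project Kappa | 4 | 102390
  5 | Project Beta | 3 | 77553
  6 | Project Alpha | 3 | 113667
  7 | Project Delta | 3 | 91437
SELECT name, hire_year FROM employees WHERE hire_year <= (SELECT MIN(hire_year) FROM employees)

Execution result:
name | hire_year
Bob Brown | 2015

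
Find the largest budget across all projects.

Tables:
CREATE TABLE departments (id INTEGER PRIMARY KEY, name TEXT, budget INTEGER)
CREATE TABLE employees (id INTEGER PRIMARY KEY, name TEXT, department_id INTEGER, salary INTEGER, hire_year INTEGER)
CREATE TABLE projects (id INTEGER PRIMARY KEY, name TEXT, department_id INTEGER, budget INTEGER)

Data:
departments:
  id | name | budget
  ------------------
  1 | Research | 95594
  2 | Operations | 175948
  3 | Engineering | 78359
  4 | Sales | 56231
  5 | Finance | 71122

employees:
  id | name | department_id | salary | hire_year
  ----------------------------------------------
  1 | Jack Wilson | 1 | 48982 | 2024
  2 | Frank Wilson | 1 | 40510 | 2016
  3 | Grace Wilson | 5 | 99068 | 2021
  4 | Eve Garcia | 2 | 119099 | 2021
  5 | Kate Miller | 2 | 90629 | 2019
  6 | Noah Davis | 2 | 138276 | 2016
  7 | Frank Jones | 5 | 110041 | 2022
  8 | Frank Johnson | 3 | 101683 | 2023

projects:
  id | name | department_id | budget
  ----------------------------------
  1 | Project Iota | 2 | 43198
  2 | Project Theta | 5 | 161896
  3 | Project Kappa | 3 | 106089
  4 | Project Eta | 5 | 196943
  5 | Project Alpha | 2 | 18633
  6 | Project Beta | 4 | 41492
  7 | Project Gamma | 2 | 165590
SELECT MAX(budget) FROM projects

Execution result:
196943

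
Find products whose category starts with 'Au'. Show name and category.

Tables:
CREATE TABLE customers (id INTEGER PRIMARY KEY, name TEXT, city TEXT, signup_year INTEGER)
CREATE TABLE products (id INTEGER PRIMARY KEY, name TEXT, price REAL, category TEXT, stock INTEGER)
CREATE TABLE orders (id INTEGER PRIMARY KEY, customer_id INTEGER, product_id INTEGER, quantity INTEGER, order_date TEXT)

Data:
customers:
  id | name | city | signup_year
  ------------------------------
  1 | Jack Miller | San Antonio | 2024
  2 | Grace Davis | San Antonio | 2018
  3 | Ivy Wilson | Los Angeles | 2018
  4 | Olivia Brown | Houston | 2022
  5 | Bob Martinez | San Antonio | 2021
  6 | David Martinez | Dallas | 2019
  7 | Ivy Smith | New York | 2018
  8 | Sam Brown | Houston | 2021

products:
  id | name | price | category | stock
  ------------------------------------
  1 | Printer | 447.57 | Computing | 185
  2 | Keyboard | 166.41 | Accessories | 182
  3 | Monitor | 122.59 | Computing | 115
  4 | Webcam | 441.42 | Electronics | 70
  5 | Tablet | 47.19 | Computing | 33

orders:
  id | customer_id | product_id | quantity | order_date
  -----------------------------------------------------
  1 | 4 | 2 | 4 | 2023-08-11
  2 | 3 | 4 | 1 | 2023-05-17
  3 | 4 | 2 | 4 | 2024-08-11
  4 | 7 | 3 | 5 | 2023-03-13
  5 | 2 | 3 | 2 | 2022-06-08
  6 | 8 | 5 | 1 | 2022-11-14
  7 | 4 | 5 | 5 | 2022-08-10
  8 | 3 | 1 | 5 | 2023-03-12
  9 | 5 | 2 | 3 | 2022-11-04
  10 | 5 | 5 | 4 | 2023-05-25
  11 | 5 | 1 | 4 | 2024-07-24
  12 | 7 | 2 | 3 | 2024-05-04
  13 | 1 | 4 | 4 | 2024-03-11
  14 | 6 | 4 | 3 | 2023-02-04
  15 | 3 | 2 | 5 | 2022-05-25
SELECT name, category FROM products WHERE category LIKE 'Au%'

Execution result:
(no rows)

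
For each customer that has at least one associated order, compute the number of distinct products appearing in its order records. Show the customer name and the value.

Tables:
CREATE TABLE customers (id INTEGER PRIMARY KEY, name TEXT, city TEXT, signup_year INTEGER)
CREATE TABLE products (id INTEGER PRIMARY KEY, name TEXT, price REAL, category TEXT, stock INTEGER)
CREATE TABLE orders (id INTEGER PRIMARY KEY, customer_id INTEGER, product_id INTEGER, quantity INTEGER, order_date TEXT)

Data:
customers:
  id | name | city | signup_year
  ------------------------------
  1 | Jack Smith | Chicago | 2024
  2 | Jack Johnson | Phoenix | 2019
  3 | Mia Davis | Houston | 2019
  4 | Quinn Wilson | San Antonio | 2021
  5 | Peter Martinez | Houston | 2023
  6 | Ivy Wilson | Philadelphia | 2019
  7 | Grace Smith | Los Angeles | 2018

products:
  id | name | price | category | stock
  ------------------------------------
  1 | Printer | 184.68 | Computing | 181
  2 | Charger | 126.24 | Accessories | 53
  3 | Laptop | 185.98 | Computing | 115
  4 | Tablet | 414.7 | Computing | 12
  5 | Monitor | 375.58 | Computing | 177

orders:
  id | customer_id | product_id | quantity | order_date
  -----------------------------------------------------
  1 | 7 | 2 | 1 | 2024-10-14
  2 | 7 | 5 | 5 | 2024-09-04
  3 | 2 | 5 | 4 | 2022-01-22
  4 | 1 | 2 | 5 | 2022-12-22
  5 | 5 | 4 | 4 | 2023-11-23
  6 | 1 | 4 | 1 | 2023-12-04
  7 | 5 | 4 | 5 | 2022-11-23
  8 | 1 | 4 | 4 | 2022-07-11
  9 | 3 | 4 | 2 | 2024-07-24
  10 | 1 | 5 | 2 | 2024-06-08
SELECT p.name, COUNT(DISTINCT c.product_id) AS distinct_product_count FROM orders c JOIN customers p ON c.customer_id = p.id GROUP BY p.id, p.name

Execution result:
name | distinct_product_count
Jack Smith | 3
Jack Johnson | 1
Mia Davis | 1
Peter Martinez | 1
Grace Smith | 2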